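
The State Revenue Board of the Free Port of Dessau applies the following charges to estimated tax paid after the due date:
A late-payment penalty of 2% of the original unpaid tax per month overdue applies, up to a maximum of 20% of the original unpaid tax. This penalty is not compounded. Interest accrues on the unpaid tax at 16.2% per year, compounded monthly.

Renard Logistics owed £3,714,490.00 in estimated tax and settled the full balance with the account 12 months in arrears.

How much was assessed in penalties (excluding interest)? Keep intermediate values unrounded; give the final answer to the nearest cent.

Penalty (uncapped): 12 × 2% × £3,714,490.00 = £891,477.60; cap = 20% × £3,714,490.00 = £742,898.00 → penalty = £742,898.00

£742,898.00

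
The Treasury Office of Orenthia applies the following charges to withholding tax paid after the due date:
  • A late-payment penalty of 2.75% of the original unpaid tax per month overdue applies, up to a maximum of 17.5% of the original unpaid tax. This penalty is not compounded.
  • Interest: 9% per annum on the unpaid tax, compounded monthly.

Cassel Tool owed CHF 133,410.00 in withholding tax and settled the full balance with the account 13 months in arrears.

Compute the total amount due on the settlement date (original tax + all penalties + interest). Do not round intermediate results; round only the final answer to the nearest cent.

CHF 170,365.96

Penalty (uncapped): 13 × 2.75% × CHF 133,410.00 = CHF 47,694.08…; cap = 17.5% × CHF 133,410.00 = CHF 23,346.75 → penalty = CHF 23,346.75
Interest (9%/yr ÷ 12 = 0.75%/month): CHF 133,410.00 × ((1 + 0.0075)^13 − 1) = CHF 13,609.2141…
Total = CHF 133,410.00 + CHF 23,346.7500 + CHF 13,609.2141… = CHF 170,365.96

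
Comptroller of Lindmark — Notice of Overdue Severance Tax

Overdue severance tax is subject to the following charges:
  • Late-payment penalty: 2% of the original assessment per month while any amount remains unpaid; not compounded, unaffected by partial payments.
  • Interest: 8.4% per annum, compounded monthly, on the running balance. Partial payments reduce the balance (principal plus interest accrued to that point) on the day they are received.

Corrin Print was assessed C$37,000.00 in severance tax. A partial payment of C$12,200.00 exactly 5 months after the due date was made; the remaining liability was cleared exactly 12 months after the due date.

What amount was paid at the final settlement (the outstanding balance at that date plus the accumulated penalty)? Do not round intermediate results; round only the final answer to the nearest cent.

Monthly rate = 8.4% ÷ 12 = 0.7%
Balance at month 5: C$37,000.0000 × (1 + 0.007)^5 = C$38,313.2574…
After C$12,200.00 payment: C$38,313.2574… − C$12,200.00 = C$26,113.2574…
Balance at month 12: C$26,113.2574… × (1 + 0.007)^7 = C$27,419.9932…
Penalty: 12 × 2% × C$37,000.00 = C$8,880.00
Final settlement = outstanding balance + penalty = C$27,419.9932… + C$8,880.00 = C$36,299.99

C$36,299.99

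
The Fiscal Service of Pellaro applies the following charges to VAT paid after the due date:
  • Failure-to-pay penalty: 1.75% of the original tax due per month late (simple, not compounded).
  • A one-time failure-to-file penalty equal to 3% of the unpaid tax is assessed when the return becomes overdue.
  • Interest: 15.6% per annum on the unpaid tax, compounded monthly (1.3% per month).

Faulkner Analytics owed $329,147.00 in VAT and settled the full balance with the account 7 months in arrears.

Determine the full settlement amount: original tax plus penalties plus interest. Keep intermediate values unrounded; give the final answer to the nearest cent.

$410,488.08

Failure-to-file penalty: 3% × $329,147.00 = $9,874.41
Failure-to-pay penalty = 1.75% × $329,147.00 × 7 mo = $40,320.51…
Interest: $329,147.00 × ((1 + 0.013)^7 − 1) = $329,147.00 × 0.0946269… = $31,146.1611…
Total = $329,147.00 + $50,194.9175 + $31,146.1611… = $410,488.08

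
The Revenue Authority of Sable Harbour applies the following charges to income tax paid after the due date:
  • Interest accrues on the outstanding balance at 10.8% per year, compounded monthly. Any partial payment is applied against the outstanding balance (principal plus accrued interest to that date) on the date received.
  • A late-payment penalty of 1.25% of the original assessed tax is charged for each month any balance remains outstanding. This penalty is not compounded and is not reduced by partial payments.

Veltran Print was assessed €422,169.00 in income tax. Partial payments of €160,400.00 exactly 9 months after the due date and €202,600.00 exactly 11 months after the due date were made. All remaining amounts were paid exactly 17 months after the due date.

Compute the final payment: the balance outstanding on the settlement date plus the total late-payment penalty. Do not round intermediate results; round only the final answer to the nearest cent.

€195,229.67

Monthly rate = 10.8% ÷ 12 = 0.9%
Balance at month 9: €422,169.0000 × (1 + 0.009)^9 = €457,621.9379…
After €160,400.00 payment: €457,621.9379… − €160,400.00 = €297,221.9379…
Balance at month 11: €297,221.9379… × (1 + 0.009)^2 = €302,596.0078…
After €202,600.00 payment: €302,596.0078… − €202,600.00 = €99,996.0078…
Balance at month 17: €99,996.0078… × (1 + 0.009)^6 = €105,518.7552…
Penalty: 17 × 1.25% × €422,169.00 = €89,710.91…
Final settlement = outstanding balance + penalty = €105,518.7552… + €89,710.91… = €195,229.67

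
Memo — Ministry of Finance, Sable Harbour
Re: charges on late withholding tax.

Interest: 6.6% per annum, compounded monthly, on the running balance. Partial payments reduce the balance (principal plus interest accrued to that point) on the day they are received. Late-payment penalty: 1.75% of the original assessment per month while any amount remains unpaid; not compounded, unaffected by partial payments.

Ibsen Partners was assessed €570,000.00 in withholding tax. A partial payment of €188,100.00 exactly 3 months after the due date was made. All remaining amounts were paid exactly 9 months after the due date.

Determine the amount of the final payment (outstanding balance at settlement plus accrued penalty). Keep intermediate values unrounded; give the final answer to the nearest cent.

Monthly rate = 6.6% ÷ 12 = 0.55%
Balance at month 3: €570,000.0000 × (1 + 0.0055)^3 = €579,456.8223…
After €188,100.00 payment: €579,456.8223… − €188,100.00 = €391,356.8223…
Balance at month 9: €391,356.8223… × (1 + 0.0055)^6 = €404,450.4833…
Penalty: 9 × 1.75% × €570,000.00 = €89,775.00
Final settlement = outstanding balance + penalty = €404,450.4833… + €89,775.00 = €494,225.48

€494,225.48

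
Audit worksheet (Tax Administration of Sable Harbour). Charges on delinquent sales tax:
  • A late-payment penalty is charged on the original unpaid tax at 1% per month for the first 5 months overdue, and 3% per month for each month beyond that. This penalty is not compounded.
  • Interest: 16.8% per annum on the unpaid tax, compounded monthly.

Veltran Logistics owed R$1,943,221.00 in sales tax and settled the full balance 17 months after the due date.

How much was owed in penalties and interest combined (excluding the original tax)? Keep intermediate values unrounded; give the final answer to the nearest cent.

R$1,314,815.92

Penalty, months 1–5: 5 × 1% × R$1,943,221.00 = R$97,161.05
Penalty, months 6–17: 12 × 3% × R$1,943,221.00 = R$699,559.56
Interest (16.8%/yr ÷ 12 = 1.4%/month): R$1,943,221.00 × ((1 + 0.014)^17 − 1) = R$518,095.3130…
Penalties + interest = R$796,720.6100 + R$518,095.3130… = R$1,314,815.92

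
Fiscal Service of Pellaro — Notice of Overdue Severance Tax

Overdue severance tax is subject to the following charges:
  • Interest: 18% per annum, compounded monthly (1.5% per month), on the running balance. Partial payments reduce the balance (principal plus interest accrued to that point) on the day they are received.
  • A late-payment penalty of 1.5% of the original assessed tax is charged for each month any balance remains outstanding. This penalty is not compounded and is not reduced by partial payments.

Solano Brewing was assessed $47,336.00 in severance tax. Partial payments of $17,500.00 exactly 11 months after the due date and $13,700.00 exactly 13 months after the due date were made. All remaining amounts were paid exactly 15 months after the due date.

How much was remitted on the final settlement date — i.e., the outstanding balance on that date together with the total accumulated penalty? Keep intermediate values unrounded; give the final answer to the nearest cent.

Balance at month 11: $47,336.0000 × (1 + 0.015)^11 = $55,759.3909…
After $17,500.00 payment: $55,759.3909… − $17,500.00 = $38,259.3909…
Balance at month 13: $38,259.3909… × (1 + 0.015)^2 = $39,415.7810…
After $13,700.00 payment: $39,415.7810… − $13,700.00 = $25,715.7810…
Balance at month 15: $25,715.7810… × (1 + 0.015)^2 = $26,493.0405…
Penalty: 15 × 1.5% × $47,336.00 = $10,650.60
Final settlement = outstanding balance + penalty = $26,493.0405… + $10,650.60 = $37,143.64

$37,143.64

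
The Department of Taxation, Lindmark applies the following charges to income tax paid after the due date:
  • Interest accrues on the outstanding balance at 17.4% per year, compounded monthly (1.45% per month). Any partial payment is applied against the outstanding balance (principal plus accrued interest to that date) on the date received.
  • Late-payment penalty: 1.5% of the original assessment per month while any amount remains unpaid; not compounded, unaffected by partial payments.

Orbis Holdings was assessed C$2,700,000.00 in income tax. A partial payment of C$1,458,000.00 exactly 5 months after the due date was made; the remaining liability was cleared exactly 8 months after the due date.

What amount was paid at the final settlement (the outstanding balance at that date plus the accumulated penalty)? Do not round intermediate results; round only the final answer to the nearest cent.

Balance at month 5: C$2,700,000.0000 × (1 + 0.0145)^5 = C$2,901,509.6614…
After C$1,458,000.00 payment: C$2,901,509.6614… − C$1,458,000.00 = C$1,443,509.6614…
Balance at month 8: C$1,443,509.6614… × (1 + 0.0145)^3 = C$1,507,217.2261…
Penalty: 8 × 1.5% × C$2,700,000.00 = C$324,000.00
Final settlement = outstanding balance + penalty = C$1,507,217.2261… + C$324,000.00 = C$1,831,217.23

C$1,831,217.23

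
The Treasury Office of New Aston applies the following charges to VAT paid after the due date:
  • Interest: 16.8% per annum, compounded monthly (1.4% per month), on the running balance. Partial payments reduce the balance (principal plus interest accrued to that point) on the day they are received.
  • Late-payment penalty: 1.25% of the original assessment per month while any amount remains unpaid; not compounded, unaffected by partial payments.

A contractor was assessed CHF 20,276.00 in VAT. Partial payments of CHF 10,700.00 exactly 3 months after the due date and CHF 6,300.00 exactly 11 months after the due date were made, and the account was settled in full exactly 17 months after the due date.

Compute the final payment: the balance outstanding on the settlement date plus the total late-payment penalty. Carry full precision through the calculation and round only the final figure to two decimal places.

CHF 10,143.34

Balance at month 3: CHF 20,276.0000 × (1 + 0.014)^3 = CHF 21,139.5699…
After CHF 10,700.00 payment: CHF 21,139.5699… − CHF 10,700.00 = CHF 10,439.5699…
Balance at month 11: CHF 10,439.5699… × (1 + 0.014)^8 = CHF 11,667.7267…
After CHF 6,300.00 payment: CHF 11,667.7267… − CHF 6,300.00 = CHF 5,367.7267…
Balance at month 17: CHF 5,367.7267… × (1 + 0.014)^6 = CHF 5,834.6945…
Penalty: 17 × 1.25% × CHF 20,276.00 = CHF 4,308.65
Final settlement = outstanding balance + penalty = CHF 5,834.6945… + CHF 4,308.65 = CHF 10,143.34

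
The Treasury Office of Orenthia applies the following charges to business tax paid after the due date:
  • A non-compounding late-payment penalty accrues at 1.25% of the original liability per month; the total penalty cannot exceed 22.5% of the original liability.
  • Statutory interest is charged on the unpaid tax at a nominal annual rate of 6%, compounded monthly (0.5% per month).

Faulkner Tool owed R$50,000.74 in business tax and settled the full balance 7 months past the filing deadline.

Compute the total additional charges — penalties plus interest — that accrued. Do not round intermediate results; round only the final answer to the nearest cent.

R$6,151.56

Penalty: 7 × 1.25% × R$50,000.74 = R$4,375.06… (below the 22.5% cap of R$11,250.17…)
Interest: R$50,000.74 × ((1 + 0.005)^7 − 1) = R$50,000.74 × 0.0355294… = R$1,776.4961…
Penalties + interest = R$4,375.0648… + R$1,776.4961… = R$6,151.56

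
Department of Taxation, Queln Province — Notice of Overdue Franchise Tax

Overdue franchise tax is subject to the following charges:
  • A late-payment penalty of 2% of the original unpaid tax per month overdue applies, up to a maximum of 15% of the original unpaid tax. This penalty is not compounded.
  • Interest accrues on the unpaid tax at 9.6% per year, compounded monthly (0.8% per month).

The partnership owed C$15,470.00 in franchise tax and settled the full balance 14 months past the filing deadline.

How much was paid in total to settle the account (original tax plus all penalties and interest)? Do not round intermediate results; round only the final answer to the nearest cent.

Penalty (uncapped): 14 × 2% × C$15,470.00 = C$4,331.60; cap = 15% × C$15,470.00 = C$2,320.50 → penalty = C$2,320.50
Interest: C$15,470.00 × ((1 + 0.008)^14 − 1) = C$15,470.00 × 0.1180145… = C$1,825.6848…
Total = C$15,470.00 + C$2,320.5000 + C$1,825.6848… = C$19,616.18

C$19,616.18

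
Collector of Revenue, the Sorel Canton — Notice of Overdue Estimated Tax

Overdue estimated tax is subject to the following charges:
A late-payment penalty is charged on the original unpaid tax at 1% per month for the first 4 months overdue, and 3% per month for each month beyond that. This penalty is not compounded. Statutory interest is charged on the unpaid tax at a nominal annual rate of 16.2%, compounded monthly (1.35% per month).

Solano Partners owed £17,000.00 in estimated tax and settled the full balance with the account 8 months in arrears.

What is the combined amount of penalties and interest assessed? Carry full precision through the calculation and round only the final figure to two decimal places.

£4,645.13

Penalty, months 1–4: 4 × 1% × £17,000.00 = £680.00
Penalty, months 5–8: 4 × 3% × £17,000.00 = £2,040.00
Interest: £17,000.00 × ((1 + 0.0135)^8 − 1) = £17,000.00 × 0.1132431… = £1,925.1332…
Penalties + interest = £2,720.0000 + £1,925.1332… = £4,645.13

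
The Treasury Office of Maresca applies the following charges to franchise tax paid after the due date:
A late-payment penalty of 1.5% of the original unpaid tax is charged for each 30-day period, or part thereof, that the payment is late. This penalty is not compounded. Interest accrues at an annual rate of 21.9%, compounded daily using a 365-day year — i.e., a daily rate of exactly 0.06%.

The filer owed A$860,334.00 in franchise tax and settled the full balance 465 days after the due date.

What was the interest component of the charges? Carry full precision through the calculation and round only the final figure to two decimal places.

Interest: A$860,334.00 × ((1 + 0.0006)^465 − 1) = A$860,334.00 × 0.32169676… = A$276,766.6581…

A$276,766.66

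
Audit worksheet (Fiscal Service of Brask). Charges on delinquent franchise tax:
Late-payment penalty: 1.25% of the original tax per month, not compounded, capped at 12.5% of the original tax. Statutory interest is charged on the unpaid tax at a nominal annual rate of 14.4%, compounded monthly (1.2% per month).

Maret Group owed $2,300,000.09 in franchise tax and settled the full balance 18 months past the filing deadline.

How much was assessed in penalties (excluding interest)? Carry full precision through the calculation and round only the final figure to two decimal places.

$287,500.01

Penalty (uncapped): 18 × 1.25% × $2,300,000.09 = $517,500.02…; cap = 12.5% × $2,300,000.09 = $287,500.01… → penalty = $287,500.01…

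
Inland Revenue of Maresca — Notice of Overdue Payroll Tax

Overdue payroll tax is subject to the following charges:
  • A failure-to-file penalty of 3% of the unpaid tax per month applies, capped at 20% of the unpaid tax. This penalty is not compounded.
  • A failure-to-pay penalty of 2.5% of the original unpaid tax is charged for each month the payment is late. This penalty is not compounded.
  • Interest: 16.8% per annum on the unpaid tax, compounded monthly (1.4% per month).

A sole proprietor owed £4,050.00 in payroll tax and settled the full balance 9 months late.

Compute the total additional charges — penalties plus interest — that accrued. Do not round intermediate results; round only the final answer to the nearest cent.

Failure-to-file: 9 × 3% × £4,050.00 = £1,093.50, capped at 20% × £4,050.00 = £810.00
Failure-to-pay penalty = 2.5% × £4,050.00 × 9 mo = £911.25
Interest: £4,050.00 × ((1 + 0.014)^9 − 1) = £4,050.00 × 0.1332914… = £539.8302…
Penalties + interest = £1,721.2500 + £539.8302… = £2,261.08

£2,261.08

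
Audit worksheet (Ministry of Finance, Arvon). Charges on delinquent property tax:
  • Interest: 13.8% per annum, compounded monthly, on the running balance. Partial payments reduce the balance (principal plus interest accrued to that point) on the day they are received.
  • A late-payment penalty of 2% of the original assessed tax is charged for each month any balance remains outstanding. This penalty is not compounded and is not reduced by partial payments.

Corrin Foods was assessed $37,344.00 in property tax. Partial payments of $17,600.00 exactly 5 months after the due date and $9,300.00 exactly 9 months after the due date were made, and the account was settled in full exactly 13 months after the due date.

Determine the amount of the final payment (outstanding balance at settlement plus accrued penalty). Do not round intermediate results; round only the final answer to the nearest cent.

Monthly rate = 13.8% ÷ 12 = 1.15%
Balance at month 5: $37,344.0000 × (1 + 0.0115)^5 = $39,541.2387…
After $17,600.00 payment: $39,541.2387… − $17,600.00 = $21,941.2387…
Balance at month 9: $21,941.2387… × (1 + 0.0115)^4 = $22,968.0799…
After $9,300.00 payment: $22,968.0799… − $9,300.00 = $13,668.0799…
Balance at month 13: $13,668.0799… × (1 + 0.0115)^4 = $14,307.7406…
Penalty: 13 × 2% × $37,344.00 = $9,709.44
Final settlement = outstanding balance + penalty = $14,307.7406… + $9,709.44 = $24,017.18

$24,017.18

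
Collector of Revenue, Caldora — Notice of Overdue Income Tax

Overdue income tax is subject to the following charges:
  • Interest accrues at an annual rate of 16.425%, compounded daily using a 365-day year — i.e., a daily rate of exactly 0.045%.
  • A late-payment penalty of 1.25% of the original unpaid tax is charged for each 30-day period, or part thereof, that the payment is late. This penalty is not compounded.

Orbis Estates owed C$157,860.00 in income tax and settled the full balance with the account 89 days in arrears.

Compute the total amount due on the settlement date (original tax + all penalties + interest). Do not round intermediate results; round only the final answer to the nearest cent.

Penalty periods: ⌈89/30⌉ = 3; penalty = 3 × 1.25% × C$157,860.00 = C$5,919.75
Interest: C$157,860.00 × ((1 + 0.00045)^89 − 1) = C$157,860.00 × 0.04085344… = C$6,449.1239…
Total = C$157,860.00 + C$5,919.7500 + C$6,449.1239… = C$170,228.87

C$170,228.87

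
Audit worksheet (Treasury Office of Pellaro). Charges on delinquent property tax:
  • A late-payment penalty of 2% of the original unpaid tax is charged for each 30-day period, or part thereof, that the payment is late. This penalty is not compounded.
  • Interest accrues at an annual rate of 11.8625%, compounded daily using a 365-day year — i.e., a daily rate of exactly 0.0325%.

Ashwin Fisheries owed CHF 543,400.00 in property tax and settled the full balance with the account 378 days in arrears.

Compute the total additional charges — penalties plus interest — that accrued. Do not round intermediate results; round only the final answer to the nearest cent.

Penalty periods: ⌈378/30⌉ = 13; penalty = 13 × 2% × CHF 543,400.00 = CHF 141,284.00
Interest: CHF 543,400.00 × ((1 + 0.000325)^378 − 1) = CHF 543,400.00 × 0.13069223… = CHF 71,018.1597…
Penalties + interest = CHF 141,284.0000 + CHF 71,018.1597… = CHF 212,302.16

CHF 212,302.16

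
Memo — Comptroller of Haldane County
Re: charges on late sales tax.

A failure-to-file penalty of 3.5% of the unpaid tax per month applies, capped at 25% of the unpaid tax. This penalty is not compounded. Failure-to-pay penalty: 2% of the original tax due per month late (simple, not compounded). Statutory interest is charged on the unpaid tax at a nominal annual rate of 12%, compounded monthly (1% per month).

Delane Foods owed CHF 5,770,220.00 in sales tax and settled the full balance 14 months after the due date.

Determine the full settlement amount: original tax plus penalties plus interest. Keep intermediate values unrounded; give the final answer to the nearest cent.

Failure-to-file: 14 × 3.5% × CHF 5,770,220.00 = CHF 2,827,407.80, capped at 25% × CHF 5,770,220.00 = CHF 1,442,555.00
Failure-to-pay penalty: 14 × 2% × CHF 5,770,220.00 = CHF 1,615,661.60
Interest: CHF 5,770,220.00 × ((1 + 0.01)^14 − 1) = CHF 5,770,220.00 × 0.1494742… = CHF 862,499.0947…
Total = CHF 5,770,220.00 + CHF 3,058,216.6000 + CHF 862,499.0947… = CHF 9,690,935.69

CHF 9,690,935.69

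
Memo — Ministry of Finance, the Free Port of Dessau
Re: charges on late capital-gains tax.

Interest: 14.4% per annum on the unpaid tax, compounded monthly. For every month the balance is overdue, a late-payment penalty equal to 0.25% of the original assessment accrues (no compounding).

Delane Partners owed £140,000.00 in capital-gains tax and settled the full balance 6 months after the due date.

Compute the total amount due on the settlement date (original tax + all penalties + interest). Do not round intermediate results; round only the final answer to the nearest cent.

£152,487.28

Late-payment penalty = 0.25% × £140,000.00 × 6 mo = £2,100.00
Interest (14.4%/yr ÷ 12 = 1.2%/month): £140,000.00 × ((1 + 0.012)^6 − 1) = £10,387.2822…
Total = £140,000.00 + £2,100.0000 + £10,387.2822… = £152,487.28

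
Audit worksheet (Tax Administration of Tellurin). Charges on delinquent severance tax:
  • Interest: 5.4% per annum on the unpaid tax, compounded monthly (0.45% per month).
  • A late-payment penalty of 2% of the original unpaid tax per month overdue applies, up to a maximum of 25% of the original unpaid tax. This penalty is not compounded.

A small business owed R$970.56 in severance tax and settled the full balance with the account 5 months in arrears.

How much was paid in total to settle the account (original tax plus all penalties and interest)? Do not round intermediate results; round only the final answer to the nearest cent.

Penalty: 5 × 2% × R$970.56 = R$97.06… (below the 25% cap of R$242.64)
Interest: R$970.56 × ((1 + 0.0045)^5 − 1) = R$970.56 × 0.0227034… = R$22.0350…
Total = R$970.56 + R$97.0560 + R$22.0350… = R$1,089.65

R$1,089.65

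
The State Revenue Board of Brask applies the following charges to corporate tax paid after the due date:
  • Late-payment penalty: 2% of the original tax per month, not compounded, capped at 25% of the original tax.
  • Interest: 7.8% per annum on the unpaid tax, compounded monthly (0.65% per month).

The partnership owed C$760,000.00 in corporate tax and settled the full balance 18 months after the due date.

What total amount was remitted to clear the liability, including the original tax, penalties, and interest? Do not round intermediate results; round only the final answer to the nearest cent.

Penalty (uncapped): 18 × 2% × C$760,000.00 = C$273,600.00; cap = 25% × C$760,000.00 = C$190,000.00 → penalty = C$190,000.00
Interest: C$760,000.00 × ((1 + 0.0065)^18 − 1) = C$760,000.00 × 0.1236939… = C$94,007.3694…
Total = C$760,000.00 + C$190,000.0000 + C$94,007.3694… = C$1,044,007.37

C$1,044,007.37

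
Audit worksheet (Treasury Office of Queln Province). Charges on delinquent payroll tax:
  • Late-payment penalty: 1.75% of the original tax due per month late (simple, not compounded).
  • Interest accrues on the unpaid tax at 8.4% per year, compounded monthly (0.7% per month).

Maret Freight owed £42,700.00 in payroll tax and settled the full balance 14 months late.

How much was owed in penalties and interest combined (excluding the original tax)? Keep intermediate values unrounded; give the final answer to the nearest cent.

Late-payment penalty: 14 × 1.75% × £42,700.00 = £10,461.50
Interest: £42,700.00 × ((1 + 0.007)^14 − 1) = £42,700.00 × 0.1025863… = £4,380.4346…
Penalties + interest = £10,461.5000 + £4,380.4346… = £14,841.93

£14,841.93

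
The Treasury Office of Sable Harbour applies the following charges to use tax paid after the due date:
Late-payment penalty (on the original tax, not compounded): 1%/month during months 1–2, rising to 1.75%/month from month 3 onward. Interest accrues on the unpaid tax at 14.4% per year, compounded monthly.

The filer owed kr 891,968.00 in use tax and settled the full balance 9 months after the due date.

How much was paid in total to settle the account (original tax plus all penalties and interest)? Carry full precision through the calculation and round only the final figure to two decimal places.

kr 1,120,161.78

Penalty, months 1–2: 2 × 1% × kr 891,968.00 = kr 17,839.36
Penalty, months 3–9: 7 × 1.75% × kr 891,968.00 = kr 109,266.08
Interest (14.4%/yr ÷ 12 = 1.2%/month): kr 891,968.00 × ((1 + 0.012)^9 − 1) = kr 101,088.3357…
Total = kr 891,968.00 + kr 127,105.4400 + kr 101,088.3357… = kr 1,120,161.78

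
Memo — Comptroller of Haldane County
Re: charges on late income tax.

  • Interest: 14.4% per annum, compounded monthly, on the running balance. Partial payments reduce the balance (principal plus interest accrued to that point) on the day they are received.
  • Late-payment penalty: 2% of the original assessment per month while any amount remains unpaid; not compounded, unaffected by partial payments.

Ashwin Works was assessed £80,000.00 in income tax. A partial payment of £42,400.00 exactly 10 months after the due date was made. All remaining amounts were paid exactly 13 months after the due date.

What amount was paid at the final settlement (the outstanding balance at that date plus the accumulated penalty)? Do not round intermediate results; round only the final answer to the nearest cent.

£70,274.52

Monthly rate = 14.4% ÷ 12 = 1.2%
Balance at month 10: £80,000.0000 × (1 + 0.012)^10 = £90,135.3422…
After £42,400.00 payment: £90,135.3422… − £42,400.00 = £47,735.3422…
Balance at month 13: £47,735.3422… × (1 + 0.012)^3 = £49,474.5187…
Penalty: 13 × 2% × £80,000.00 = £20,800.00
Final settlement = outstanding balance + penalty = £49,474.5187… + £20,800.00 = £70,274.52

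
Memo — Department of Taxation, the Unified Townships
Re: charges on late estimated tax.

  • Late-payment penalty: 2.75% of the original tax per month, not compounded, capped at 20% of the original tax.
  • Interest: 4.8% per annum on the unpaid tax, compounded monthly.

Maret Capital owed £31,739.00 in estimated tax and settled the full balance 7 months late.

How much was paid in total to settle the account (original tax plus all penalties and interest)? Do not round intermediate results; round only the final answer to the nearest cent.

Penalty: 7 × 2.75% × £31,739.00 = £6,109.76… (below the 20% cap of £6,347.80)
Interest (4.8%/yr ÷ 12 = 0.4%/month): £31,739.00 × ((1 + 0.004)^7 − 1) = £899.4277…
Total = £31,739.00 + £6,109.7575 + £899.4277… = £38,748.19

£38,748.19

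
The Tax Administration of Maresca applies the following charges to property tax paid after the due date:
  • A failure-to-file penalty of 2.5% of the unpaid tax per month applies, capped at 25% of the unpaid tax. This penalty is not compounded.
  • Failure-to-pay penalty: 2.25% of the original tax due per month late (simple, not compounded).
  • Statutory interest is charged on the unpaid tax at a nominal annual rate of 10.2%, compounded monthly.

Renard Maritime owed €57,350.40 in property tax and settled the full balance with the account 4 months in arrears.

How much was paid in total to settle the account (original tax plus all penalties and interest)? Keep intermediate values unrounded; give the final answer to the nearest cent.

€70,221.89

Failure-to-file: 4 × 2.5% × €57,350.40 = €5,735.04 (under the 25% cap)
Failure-to-pay penalty = 2.25% × €57,350.40 × 4 mo = €5,161.54…
Interest (10.2%/yr ÷ 12 = 0.85%/month): €57,350.40 × ((1 + 0.0085)^4 − 1) = €1,974.9162…
Total = €57,350.40 + €10,896.5760 + €1,974.9162… = €70,221.89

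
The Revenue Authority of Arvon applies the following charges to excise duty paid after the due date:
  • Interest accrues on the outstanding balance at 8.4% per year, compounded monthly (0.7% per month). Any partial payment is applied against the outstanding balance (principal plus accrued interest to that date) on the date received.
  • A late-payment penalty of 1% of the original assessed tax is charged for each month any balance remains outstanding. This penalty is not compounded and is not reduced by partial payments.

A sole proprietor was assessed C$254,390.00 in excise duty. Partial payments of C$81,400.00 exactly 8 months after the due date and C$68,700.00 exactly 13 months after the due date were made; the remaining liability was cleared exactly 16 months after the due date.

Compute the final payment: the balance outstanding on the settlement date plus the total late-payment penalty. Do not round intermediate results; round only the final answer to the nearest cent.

C$168,905.41

Balance at month 8: C$254,390.0000 × (1 + 0.007)^8 = C$268,989.7924…
After C$81,400.00 payment: C$268,989.7924… − C$81,400.00 = C$187,589.7924…
Balance at month 13: C$187,589.7924… × (1 + 0.007)^5 = C$194,247.9998…
After C$68,700.00 payment: C$194,247.9998… − C$68,700.00 = C$125,547.9998…
Balance at month 16: C$125,547.9998… × (1 + 0.007)^3 = C$128,203.0064…
Penalty: 16 × 1% × C$254,390.00 = C$40,702.40
Final settlement = outstanding balance + penalty = C$128,203.0064… + C$40,702.40 = C$168,905.41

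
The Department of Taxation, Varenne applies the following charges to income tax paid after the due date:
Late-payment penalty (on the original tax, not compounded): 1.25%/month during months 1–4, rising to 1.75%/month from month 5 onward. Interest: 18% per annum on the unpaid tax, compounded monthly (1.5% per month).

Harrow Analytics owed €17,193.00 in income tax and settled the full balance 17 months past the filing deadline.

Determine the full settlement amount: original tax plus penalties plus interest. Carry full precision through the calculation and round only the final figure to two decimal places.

€26,915.99

Penalty, months 1–4: 4 × 1.25% × €17,193.00 = €859.65
Penalty, months 5–17: 13 × 1.75% × €17,193.00 = €3,911.41…
Interest: €17,193.00 × ((1 + 0.015)^17 − 1) = €17,193.00 × 0.2880203… = €4,951.9335…
Total = €17,193.00 + €4,771.0575 + €4,951.9335… = €26,915.99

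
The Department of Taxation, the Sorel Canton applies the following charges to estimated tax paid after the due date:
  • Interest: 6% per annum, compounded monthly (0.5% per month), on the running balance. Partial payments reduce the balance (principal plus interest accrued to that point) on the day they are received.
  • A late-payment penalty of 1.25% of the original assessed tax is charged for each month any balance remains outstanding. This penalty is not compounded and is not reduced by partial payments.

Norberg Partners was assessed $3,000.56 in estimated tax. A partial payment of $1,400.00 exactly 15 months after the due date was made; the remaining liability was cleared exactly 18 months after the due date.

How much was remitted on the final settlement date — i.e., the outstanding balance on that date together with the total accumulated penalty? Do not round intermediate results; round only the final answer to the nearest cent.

Balance at month 15: $3,000.5600 × (1 + 0.005)^15 = $3,233.6517…
After $1,400.00 payment: $3,233.6517… − $1,400.00 = $1,833.6517…
Balance at month 18: $1,833.6517… × (1 + 0.005)^3 = $1,861.2942…
Penalty: 18 × 1.25% × $3,000.56 = $675.13…
Final settlement = outstanding balance + penalty = $1,861.2942… + $675.13… = $2,536.42

$2,536.42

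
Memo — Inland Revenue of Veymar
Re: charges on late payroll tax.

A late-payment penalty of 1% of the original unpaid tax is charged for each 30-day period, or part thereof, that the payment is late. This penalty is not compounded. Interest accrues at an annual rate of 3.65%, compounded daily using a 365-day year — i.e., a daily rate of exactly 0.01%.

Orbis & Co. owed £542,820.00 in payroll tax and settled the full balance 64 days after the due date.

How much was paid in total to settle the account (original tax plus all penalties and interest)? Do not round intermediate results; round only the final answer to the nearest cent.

Penalty periods: ⌈64/30⌉ = 3; penalty = 3 × 1% × £542,820.00 = £16,284.60
Interest: £542,820.00 × ((1 + 0.0001)^64 − 1) = £542,820.00 × 0.00642020… = £3,485.0139…
Total = £542,820.00 + £16,284.6000 + £3,485.0139… = £562,589.61

£562,589.61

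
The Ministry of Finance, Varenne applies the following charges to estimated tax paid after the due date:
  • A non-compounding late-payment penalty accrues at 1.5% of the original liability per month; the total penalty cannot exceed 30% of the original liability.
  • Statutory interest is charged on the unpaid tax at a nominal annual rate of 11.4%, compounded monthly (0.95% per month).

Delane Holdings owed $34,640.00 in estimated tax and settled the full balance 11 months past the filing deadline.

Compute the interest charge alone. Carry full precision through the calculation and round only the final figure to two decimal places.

Interest: $34,640.00 × ((1 + 0.0095)^11 − 1) = $34,640.00 × 0.1096079… = $3,796.8191…

$3,796.82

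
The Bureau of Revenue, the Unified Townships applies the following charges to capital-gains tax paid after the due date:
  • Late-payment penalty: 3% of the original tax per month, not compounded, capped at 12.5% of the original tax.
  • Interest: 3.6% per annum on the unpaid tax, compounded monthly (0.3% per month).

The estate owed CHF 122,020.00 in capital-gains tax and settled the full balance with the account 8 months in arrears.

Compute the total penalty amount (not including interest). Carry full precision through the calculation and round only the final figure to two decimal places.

CHF 15,252.50

Penalty (uncapped): 8 × 3% × CHF 122,020.00 = CHF 29,284.80; cap = 12.5% × CHF 122,020.00 = CHF 15,252.50 → penalty = CHF 15,252.50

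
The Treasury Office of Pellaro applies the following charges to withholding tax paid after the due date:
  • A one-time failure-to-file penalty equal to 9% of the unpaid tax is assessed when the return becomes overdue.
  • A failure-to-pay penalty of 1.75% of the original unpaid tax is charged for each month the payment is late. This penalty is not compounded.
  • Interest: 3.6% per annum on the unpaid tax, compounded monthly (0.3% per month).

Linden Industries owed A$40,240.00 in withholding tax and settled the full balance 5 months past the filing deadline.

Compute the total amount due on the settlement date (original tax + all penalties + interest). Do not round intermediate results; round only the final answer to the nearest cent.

Failure-to-file penalty: 9% × A$40,240.00 = A$3,621.60
Failure-to-pay penalty = 1.75% × A$40,240.00 × 5 mo = A$3,521.00
Interest: A$40,240.00 × ((1 + 0.003)^5 − 1) = A$40,240.00 × 0.0150903… = A$607.2325…
Total = A$40,240.00 + A$7,142.6000 + A$607.2325… = A$47,989.83

A$47,989.83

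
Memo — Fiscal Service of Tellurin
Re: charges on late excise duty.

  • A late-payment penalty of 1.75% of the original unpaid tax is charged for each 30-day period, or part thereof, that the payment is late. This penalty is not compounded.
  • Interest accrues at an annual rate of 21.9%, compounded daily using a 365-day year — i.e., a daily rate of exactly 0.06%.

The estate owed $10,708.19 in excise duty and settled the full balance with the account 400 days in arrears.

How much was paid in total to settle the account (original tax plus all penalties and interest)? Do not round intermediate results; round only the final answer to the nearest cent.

$16,235.30

Penalty periods: ⌈400/30⌉ = 14; penalty = 14 × 1.75% × $10,708.19 = $2,623.51…
Interest: $10,708.19 × ((1 + 0.0006)^400 − 1) = $10,708.19 × 0.27115766… = $2,903.6077…
Total = $10,708.19 + $2,623.5066… + $2,903.6077… = $16,235.30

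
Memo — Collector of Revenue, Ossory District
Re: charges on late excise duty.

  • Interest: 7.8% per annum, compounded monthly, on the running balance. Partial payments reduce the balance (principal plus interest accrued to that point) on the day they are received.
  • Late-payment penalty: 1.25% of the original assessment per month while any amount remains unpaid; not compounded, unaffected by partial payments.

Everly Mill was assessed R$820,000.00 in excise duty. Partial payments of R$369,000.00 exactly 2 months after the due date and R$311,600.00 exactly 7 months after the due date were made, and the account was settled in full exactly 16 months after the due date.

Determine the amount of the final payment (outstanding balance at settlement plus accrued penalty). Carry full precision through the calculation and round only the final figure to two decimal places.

Monthly rate = 7.8% ÷ 12 = 0.65%
Balance at month 2: R$820,000.0000 × (1 + 0.0065)^2 = R$830,694.6450
After R$369,000.00 payment: R$830,694.6450 − R$369,000.00 = R$461,694.6450
Balance at month 7: R$461,694.6450 × (1 + 0.0065)^5 = R$476,896.0590…
After R$311,600.00 payment: R$476,896.0590… − R$311,600.00 = R$165,296.0590…
Balance at month 16: R$165,296.0590… × (1 + 0.0065)^9 = R$175,221.1443…
Penalty: 16 × 1.25% × R$820,000.00 = R$164,000.00
Final settlement = outstanding balance + penalty = R$175,221.1443… + R$164,000.00 = R$339,221.14

R$339,221.14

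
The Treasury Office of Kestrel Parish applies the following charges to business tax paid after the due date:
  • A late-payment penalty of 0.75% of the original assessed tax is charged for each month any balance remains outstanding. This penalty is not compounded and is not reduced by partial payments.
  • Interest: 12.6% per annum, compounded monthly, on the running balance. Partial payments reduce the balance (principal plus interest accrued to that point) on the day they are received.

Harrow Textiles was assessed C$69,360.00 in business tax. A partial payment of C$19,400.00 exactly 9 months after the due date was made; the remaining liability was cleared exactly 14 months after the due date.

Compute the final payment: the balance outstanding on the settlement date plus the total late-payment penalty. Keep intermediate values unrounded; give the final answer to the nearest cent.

Monthly rate = 12.6% ÷ 12 = 1.05%
Balance at month 9: C$69,360.0000 × (1 + 0.0105)^9 = C$76,196.6618…
After C$19,400.00 payment: C$76,196.6618… − C$19,400.00 = C$56,796.6618…
Balance at month 14: C$56,796.6618… × (1 + 0.0105)^5 = C$59,841.7658…
Penalty: 14 × 0.75% × C$69,360.00 = C$7,282.80
Final settlement = outstanding balance + penalty = C$59,841.7658… + C$7,282.80 = C$67,124.57

C$67,124.57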